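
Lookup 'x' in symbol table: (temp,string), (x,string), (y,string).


Lookup 'x' → type string


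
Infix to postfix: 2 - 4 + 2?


Left to right (same or higher precedence on left)
Postfix: 2 4 - 2 +


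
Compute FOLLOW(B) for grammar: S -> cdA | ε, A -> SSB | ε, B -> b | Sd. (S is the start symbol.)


$ ∈ FOLLOW(S). For each A -> αBβ: add FIRST(β)\{ε} to FOLLOW(B); if β nullable, add FOLLOW(A).
FOLLOW(B) = {$, b, c, d}


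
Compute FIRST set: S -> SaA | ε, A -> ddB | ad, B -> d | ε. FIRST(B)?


Per alternative of B: FIRST(d) = {d}; FIRST(ε) = {ε}
FIRST(B) = {d, ε}


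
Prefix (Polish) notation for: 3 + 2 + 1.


left-to-right (same/higher precedence on left): tree is (+ (+ 3 2) 1)
Prefix: + + 3 2 1


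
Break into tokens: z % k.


Scan left to right, longest-match per lexeme
Tokens: ID(z), OP(%), ID(k)


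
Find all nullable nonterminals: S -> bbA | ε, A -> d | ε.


A nonterminal is nullable iff some alternative derives ε (directly, or every symbol in it is nullable)
Nullable: {A, S}


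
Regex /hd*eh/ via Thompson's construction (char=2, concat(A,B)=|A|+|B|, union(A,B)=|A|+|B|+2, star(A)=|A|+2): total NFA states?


Syntax tree has 4 char leaf(s), 0 union(s), 1 star(s)
chars contribute 4×2 = 8; each union adds +2; each star adds +2
Total: 8 + 0 + 2 = 10 states


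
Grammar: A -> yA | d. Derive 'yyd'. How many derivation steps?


Derivation: A => yA => yyA => yyd
Steps: 3


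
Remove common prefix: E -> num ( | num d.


Common prefix: 'num'
Factored: E -> num E', E' -> ( | d


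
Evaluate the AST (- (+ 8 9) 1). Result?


Evaluate inner: (+ 8 9) = 17
Evaluate root: (- 17 1) = 16
Result: 16


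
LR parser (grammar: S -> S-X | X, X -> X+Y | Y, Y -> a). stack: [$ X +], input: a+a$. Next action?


no handle; shift 'a'
Action: shift


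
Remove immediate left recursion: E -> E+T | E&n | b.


Left-recursive alternatives: E+T, E&n; non-recursive: b
Introduce E': E -> bE', E' -> +TE' | &nE' | ε


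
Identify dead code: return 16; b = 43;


statement follows a return and is unreachable
Dead: 'b = 43'


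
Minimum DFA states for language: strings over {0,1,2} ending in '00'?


Track the longest suffix of input matching a prefix of '00': 3 classes (prefixes of length 0..2)
Minimal DFA: 3 states


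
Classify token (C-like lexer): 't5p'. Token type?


Pattern: letter/underscore followed by alphanumerics, not a keyword
Type: IDENTIFIER


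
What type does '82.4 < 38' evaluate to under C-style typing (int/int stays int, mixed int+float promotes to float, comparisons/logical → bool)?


Operand types: float < int
Rule: comparison yields bool
Result type: bool


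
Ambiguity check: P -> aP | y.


right-linear, alternatives start with distinct terminals 'a' vs 'y': unique leftmost derivation
Unambiguous


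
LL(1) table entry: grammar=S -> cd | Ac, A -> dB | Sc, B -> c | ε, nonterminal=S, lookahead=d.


For [S, d]: 'd' ∈ FIRST(Ac)
Entry: S -> Ac


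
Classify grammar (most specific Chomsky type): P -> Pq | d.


Left-linear: every RHS is a terminal or one nonterminal followed by a terminal
Classification: Type 3 (Regular)


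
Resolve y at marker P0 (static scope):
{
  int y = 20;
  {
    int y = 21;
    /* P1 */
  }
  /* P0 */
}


y declared in the same block as P0
y = 20


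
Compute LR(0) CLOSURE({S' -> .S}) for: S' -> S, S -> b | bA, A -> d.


Start: S' -> .S
For each item with dot before a nonterminal B, add B -> .γ for every B-production
Closure: [S' -> .S, S -> .b, S -> .bA]


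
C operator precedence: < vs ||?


'<' is relational (level 7); '||' is logical OR (level 1)
Higher level binds tighter
'<' has higher precedence than '||'


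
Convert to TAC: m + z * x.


Break into single-operator statements:
t1 = z * x
t2 = m + t1


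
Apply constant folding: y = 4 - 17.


4 - 17 = -13 at compile time
Optimized: y = -13


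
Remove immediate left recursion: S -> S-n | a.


Left-recursive alternatives: S-n; non-recursive: a
Introduce S': S -> aS', S' -> -nS' | ε


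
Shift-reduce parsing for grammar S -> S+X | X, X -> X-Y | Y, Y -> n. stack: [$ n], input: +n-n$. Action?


'n' on top is the handle for Y -> n
Action: reduce (Y -> n)


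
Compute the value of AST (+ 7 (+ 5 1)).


Evaluate inner: (+ 5 1) = 6
Evaluate root: (+ 7 6) = 13
Result: 13


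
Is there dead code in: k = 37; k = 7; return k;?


first assignment to k is overwritten before any read
Dead: 'k = 37'


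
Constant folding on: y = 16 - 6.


16 - 6 = 10 at compile time
Optimized: y = 10


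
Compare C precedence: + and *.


'*' is multiplicative (level 10); '+' is additive (level 9)
Higher level binds tighter
'*' has higher precedence than '+'


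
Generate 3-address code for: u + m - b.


Break into single-operator statements:
t1 = u + m
t2 = t1 - b


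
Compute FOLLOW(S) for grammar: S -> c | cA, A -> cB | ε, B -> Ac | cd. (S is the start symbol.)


$ ∈ FOLLOW(S). For each A -> αBβ: add FIRST(β)\{ε} to FOLLOW(B); if β nullable, add FOLLOW(A).
FOLLOW(S) = {$}


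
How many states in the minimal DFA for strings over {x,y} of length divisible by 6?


Track length mod 6: states 0..5, accept at 0
Minimal DFA: 6 states


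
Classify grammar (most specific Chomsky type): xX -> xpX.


LHS has context (more than one symbol) and |LHS| ≤ |RHS|
Classification: Type 1 (Context-Sensitive)


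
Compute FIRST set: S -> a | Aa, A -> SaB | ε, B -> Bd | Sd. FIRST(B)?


Per alternative of B: FIRST(Bd) = {a}; FIRST(Sd) = {a}
FIRST(B) = {a}


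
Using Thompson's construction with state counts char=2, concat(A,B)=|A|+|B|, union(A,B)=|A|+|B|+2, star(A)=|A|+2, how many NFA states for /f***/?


Syntax tree has 1 char leaf(s), 0 union(s), 3 star(s)
chars contribute 1×2 = 2; each union adds +2; each star adds +2
Total: 2 + 0 + 6 = 8 states


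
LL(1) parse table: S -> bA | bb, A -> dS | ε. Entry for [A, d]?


For [A, d]: 'd' ∈ FIRST(dS)
Entry: A -> dS


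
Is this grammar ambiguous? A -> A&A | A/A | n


'n&n/n' has two parse trees (no precedence encoded between & and /)
Ambiguous


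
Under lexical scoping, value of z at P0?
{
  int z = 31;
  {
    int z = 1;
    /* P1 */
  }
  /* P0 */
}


z declared in the same block as P0
z = 31


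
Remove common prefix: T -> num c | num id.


Common prefix: 'num'
Factored: T -> num T', T' -> c | id


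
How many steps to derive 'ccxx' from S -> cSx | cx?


Derivation: S => cSx => ccxx
Steps: 2


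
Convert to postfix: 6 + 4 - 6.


Left to right (same or higher precedence on left)
Postfix: 6 4 + 6 -


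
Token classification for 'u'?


Pattern: letter/underscore followed by alphanumerics, not a keyword
Type: IDENTIFIER


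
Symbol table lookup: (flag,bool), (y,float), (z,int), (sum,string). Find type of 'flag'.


Lookup 'flag' → type bool


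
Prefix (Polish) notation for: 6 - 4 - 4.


left-to-right (same/higher precedence on left): tree is (- (- 6 4) 4)
Prefix: - - 6 4 4


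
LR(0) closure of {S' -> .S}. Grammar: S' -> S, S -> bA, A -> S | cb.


Start: S' -> .S
For each item with dot before a nonterminal B, add B -> .γ for every B-production
Closure: [S' -> .S, S -> .bA]


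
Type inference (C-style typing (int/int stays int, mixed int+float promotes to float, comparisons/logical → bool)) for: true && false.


Operand types: bool && bool
Rule: logical operators take bool operands and yield bool
Result type: bool


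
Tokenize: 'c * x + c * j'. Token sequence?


Scan left to right, longest-match per lexeme
Tokens: ID(c), OP(*), ID(x), OP(+), ID(c), OP(*), ID(j)


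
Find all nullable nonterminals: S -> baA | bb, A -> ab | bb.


A nonterminal is nullable iff some alternative derives ε (directly, or every symbol in it is nullable)
Nullable: {}


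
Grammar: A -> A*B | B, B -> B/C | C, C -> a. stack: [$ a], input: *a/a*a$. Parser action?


'a' on top is the handle for C -> a
Action: reduce (C -> a)


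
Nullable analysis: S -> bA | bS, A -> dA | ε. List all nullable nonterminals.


A nonterminal is nullable iff some alternative derives ε (directly, or every symbol in it is nullable)
Nullable: {A}


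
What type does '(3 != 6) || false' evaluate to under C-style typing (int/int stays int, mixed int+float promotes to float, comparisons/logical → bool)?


Operand types: bool || bool
Rule: logical operators take bool operands and yield bool
Result type: bool


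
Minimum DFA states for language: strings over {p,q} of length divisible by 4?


Track length mod 4: states 0..3, accept at 0
Minimal DFA: 4 states


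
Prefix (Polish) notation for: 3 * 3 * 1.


left-to-right (same/higher precedence on left): tree is (* (* 3 3) 1)
Prefix: * * 3 3 1


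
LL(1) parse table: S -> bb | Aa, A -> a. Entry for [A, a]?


For [A, a]: 'a' ∈ FIRST(a)
Entry: A -> a


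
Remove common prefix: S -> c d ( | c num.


Common prefix: 'c'
Factored: S -> c S', S' -> d ( | num


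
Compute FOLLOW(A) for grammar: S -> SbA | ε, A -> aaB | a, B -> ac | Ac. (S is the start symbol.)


$ ∈ FOLLOW(S). For each A -> αBβ: add FIRST(β)\{ε} to FOLLOW(B); if β nullable, add FOLLOW(A).
FOLLOW(A) = {$, b, c}


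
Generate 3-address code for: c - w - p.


Break into single-operator statements:
t1 = c - w
t2 = t1 - p


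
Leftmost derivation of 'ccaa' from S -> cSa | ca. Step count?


Derivation: S => cSa => ccaa
Steps: 2


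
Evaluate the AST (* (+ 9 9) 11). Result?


Evaluate inner: (+ 9 9) = 18
Evaluate root: (* 18 11) = 198
Result: 198


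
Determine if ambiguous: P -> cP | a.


right-linear, alternatives start with distinct terminals 'c' vs 'a': unique leftmost derivation
Unambiguous


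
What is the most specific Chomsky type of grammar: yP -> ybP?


LHS has context (more than one symbol) and |LHS| ≤ |RHS|
Classification: Type 1 (Context-Sensitive)


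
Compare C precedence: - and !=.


'-' is additive (level 9); '!=' is equality (level 6)
Higher level binds tighter
'-' has higher precedence than '!='


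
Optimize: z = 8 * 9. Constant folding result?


8 * 9 = 72 at compile time
Optimized: z = 72


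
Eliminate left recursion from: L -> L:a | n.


Left-recursive alternatives: L:a; non-recursive: n
Introduce L': L -> nL', L' -> :aL' | ε


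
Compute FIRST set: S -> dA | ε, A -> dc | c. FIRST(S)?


Per alternative of S: FIRST(dA) = {d}; FIRST(ε) = {ε}
FIRST(S) = {d, ε}


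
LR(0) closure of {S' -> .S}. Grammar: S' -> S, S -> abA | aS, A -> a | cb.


Start: S' -> .S
For each item with dot before a nonterminal B, add B -> .γ for every B-production
Closure: [S' -> .S, S -> .abA, S -> .aS]


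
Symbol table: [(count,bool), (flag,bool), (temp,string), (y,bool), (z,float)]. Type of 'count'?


Lookup 'count' → type bool


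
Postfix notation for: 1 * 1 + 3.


Left to right (same or higher precedence on left)
Postfix: 1 1 * 3 +


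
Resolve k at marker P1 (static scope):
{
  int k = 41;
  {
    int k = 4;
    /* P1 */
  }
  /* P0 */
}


k declared in the same block as P1
k = 4


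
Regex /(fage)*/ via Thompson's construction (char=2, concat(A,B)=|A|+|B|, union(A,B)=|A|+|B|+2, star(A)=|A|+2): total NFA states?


Syntax tree has 4 char leaf(s), 0 union(s), 1 star(s)
chars contribute 4×2 = 8; each union adds +2; each star adds +2
Total: 8 + 0 + 2 = 10 states


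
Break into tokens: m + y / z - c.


Scan left to right, longest-match per lexeme
Tokens: ID(m), OP(+), ID(y), OP(/), ID(z), OP(-), ID(c)


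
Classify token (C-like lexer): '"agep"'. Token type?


Pattern: double-quoted sequence
Type: STRING_LITERAL


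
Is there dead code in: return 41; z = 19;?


statement follows a return and is unreachable
Dead: 'z = 19'


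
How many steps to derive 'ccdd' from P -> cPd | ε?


Derivation: P => cPd => ccPdd => ccdd
Steps: 3


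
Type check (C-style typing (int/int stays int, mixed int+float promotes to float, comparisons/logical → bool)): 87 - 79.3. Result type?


Operand types: int - float
Rule: mixed int/float promotes to float; int/int stays int
Result type: float


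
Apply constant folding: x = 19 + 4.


19 + 4 = 23 at compile time
Optimized: x = 23


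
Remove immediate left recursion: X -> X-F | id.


Left-recursive alternatives: X-F; non-recursive: id
Introduce X': X -> idX', X' -> -FX' | ε


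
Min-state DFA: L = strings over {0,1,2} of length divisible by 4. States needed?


Track length mod 4: states 0..3, accept at 0
Minimal DFA: 4 states


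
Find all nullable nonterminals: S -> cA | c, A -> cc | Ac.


A nonterminal is nullable iff some alternative derives ε (directly, or every symbol in it is nullable)
Nullable: {}


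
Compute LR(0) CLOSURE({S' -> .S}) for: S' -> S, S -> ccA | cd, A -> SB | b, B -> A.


Start: S' -> .S
For each item with dot before a nonterminal B, add B -> .γ for every B-production
Closure: [S' -> .S, S -> .ccA, S -> .cd]


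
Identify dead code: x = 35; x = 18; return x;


first assignment to x is overwritten before any read
Dead: 'x = 35'


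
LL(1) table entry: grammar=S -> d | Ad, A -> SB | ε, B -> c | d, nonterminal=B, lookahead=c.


For [B, c]: 'c' ∈ FIRST(c)
Entry: B -> c


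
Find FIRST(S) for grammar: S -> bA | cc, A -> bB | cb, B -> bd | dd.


Per alternative of S: FIRST(bA) = {b}; FIRST(cc) = {c}
FIRST(S) = {b, c}


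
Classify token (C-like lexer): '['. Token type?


Pattern: delimiter/punctuation
Type: PUNCTUATION


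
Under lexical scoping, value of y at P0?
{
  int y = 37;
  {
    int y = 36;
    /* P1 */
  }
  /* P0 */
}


y declared in the same block as P0
y = 37


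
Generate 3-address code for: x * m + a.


Break into single-operator statements:
t1 = x * m
t2 = t1 + a


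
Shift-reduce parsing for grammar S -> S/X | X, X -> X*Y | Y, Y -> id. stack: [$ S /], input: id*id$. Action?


no handle ('S/' is not any RHS); shift 'id'
Action: shift


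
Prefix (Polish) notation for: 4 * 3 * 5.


left-to-right (same/higher precedence on left): tree is (* (* 4 3) 5)
Prefix: * * 4 3 5


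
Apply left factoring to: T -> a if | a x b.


Common prefix: 'a'
Factored: T -> a T', T' -> if | x b


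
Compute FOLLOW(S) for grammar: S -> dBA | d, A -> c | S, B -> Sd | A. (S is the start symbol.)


$ ∈ FOLLOW(S). For each A -> αBβ: add FIRST(β)\{ε} to FOLLOW(B); if β nullable, add FOLLOW(A).
FOLLOW(S) = {$, c, d}


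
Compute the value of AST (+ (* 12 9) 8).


Evaluate inner: (* 12 9) = 108
Evaluate root: (+ 108 8) = 116
Result: 116


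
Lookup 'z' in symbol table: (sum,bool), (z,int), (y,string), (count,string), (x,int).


Lookup 'z' → type int


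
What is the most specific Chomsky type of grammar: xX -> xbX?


LHS has context (more than one symbol) and |LHS| ≤ |RHS|
Classification: Type 1 (Context-Sensitive)


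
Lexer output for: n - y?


Scan left to right, longest-match per lexeme
Tokens: ID(n), OP(-), ID(y)


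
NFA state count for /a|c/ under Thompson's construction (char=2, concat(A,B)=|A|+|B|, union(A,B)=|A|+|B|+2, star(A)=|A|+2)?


Syntax tree has 2 char leaf(s), 1 union(s), 0 star(s)
chars contribute 2×2 = 4; each union adds +2; each star adds +2
Total: 4 + 2 + 0 = 6 states


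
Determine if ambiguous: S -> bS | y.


right-linear, alternatives start with distinct terminals 'b' vs 'y': unique leftmost derivation
Unambiguous


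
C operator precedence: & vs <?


'<' is relational (level 7); '&' is bitwise AND (level 5)
Higher level binds tighter
'<' has higher precedence than '&'


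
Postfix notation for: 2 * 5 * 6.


Left to right (same or higher precedence on left)
Postfix: 2 5 * 6 *


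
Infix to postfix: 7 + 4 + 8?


Left to right (same or higher precedence on left)
Postfix: 7 4 + 8 +


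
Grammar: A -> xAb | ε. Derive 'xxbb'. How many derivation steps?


Derivation: A => xAb => xxAbb => xxbb
Steps: 3


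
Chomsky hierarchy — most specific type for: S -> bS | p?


Right-linear: every RHS is a terminal or a terminal followed by one nonterminal
Classification: Type 3 (Regular)


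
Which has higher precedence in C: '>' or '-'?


'-' is additive (level 9); '>' is relational (level 7)
Higher level binds tighter
'-' has higher precedence than '>'


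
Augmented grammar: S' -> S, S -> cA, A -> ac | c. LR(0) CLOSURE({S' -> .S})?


Start: S' -> .S
For each item with dot before a nonterminal B, add B -> .γ for every B-production
Closure: [S' -> .S, S -> .cA]


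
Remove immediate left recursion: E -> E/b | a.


Left-recursive alternatives: E/b; non-recursive: a
Introduce E': E -> aE', E' -> /bE' | ε


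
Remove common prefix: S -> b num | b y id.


Common prefix: 'b'
Factored: S -> b S', S' -> num | y id


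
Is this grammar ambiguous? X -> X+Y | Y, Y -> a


precedence layered via separate nonterminal Y: deterministic
Unambiguous


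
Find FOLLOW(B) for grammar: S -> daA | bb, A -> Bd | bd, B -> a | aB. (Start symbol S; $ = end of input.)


$ ∈ FOLLOW(S). For each A -> αBβ: add FIRST(β)\{ε} to FOLLOW(B); if β nullable, add FOLLOW(A).
FOLLOW(B) = {d}


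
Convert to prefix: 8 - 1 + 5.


left-to-right (same/higher precedence on left): tree is (+ (- 8 1) 5)
Prefix: + - 8 1 5


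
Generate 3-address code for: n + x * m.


Break into single-operator statements:
t1 = x * m
t2 = n + t1


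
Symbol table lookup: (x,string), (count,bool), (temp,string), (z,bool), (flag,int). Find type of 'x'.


Lookup 'x' → type string


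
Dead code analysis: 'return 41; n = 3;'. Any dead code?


statement follows a return and is unreachable
Dead: 'n = 3'


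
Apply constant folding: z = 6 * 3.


6 * 3 = 18 at compile time
Optimized: z = 18


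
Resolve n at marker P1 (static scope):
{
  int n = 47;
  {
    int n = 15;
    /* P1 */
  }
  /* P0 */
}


n declared in the same block as P1
n = 15


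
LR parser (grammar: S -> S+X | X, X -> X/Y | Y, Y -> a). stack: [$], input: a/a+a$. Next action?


no handle on stack; shift 'a'
Action: shift


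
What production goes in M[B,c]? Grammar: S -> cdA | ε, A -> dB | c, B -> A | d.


For [B, c]: 'c' ∈ FIRST(A)
Entry: B -> A


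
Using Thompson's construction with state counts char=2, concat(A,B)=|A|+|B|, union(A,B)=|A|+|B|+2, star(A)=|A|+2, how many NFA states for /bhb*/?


Syntax tree has 3 char leaf(s), 0 union(s), 1 star(s)
chars contribute 3×2 = 6; each union adds +2; each star adds +2
Total: 6 + 0 + 2 = 8 states


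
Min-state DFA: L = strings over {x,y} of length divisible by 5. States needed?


Track length mod 5: states 0..4, accept at 0
Minimal DFA: 5 states


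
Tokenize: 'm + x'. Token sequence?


Scan left to right, longest-match per lexeme
Tokens: ID(m), OP(+), ID(x)


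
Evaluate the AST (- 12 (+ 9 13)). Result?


Evaluate inner: (+ 9 13) = 22
Evaluate root: (- 12 22) = -10
Result: -10


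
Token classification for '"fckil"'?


Pattern: double-quoted sequence
Type: STRING_LITERAL


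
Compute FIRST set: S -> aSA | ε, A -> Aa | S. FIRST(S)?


Per alternative of S: FIRST(aSA) = {a}; FIRST(ε) = {ε}
FIRST(S) = {a, ε}


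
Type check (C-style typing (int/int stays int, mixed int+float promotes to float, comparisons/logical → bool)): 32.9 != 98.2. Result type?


Operand types: float != float
Rule: comparison yields bool
Result type: bool


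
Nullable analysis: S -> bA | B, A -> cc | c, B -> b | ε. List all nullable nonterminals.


A nonterminal is nullable iff some alternative derives ε (directly, or every symbol in it is nullable)
Nullable: {B, S}


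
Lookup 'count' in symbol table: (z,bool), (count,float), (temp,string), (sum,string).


Lookup 'count' → type float


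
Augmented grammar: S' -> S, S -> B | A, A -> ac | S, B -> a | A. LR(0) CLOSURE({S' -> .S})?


Start: S' -> .S
For each item with dot before a nonterminal B, add B -> .γ for every B-production
Closure: [S' -> .S, S -> .B, S -> .A, B -> .a, B -> .A, A -> .ac, A -> .S]


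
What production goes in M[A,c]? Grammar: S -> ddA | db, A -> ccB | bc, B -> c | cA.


For [A, c]: 'c' ∈ FIRST(ccB)
Entry: A -> ccB


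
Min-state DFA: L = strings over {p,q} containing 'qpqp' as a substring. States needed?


KMP-style automaton: 4 progress states + 1 absorbing accept = 5
Minimal DFA: 5 states


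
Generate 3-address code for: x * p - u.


Break into single-operator statements:
t1 = x * p
t2 = t1 - u


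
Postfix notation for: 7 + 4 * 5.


* has higher precedence, evaluate 4*5 first
Postfix: 7 4 5 * +


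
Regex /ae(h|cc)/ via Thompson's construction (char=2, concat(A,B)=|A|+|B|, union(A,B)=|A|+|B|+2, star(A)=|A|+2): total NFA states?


Syntax tree has 5 char leaf(s), 1 union(s), 0 star(s)
chars contribute 5×2 = 10; each union adds +2; each star adds +2
Total: 10 + 2 + 0 = 12 states


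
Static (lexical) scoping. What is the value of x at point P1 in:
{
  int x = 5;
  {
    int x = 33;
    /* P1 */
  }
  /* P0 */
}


x declared in the same block as P1
x = 33


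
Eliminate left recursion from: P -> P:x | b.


Left-recursive alternatives: P:x; non-recursive: b
Introduce P': P -> bP', P' -> :xP' | ε


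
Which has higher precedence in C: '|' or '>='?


'>=' is relational (level 7); '|' is bitwise OR (level 3)
Higher level binds tighter
'>=' has higher precedence than '|'


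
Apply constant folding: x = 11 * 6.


11 * 6 = 66 at compile time
Optimized: x = 66


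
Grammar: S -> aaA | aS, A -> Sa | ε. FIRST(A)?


Per alternative of A: FIRST(Sa) = {a}; FIRST(ε) = {ε}
FIRST(A) = {a, ε}


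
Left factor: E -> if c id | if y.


Common prefix: 'if'
Factored: E -> if E', E' -> c id | y


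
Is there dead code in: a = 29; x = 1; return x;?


a is assigned but never read
Dead: 'a = 29'


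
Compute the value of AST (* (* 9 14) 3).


Evaluate inner: (* 9 14) = 126
Evaluate root: (* 126 3) = 378
Result: 378


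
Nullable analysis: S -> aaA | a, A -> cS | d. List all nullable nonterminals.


A nonterminal is nullable iff some alternative derives ε (directly, or every symbol in it is nullable)
Nullable: {}


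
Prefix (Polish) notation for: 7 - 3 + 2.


left-to-right (same/higher precedence on left): tree is (+ (- 7 3) 2)
Prefix: + - 7 3 2


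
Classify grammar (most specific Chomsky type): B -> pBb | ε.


Single nonterminal LHS, but p^n b^n is not regular
Classification: Type 2 (Context-Free)


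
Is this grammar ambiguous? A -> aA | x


right-linear, alternatives start with distinct terminals 'a' vs 'x': unique leftmost derivation
Unambiguous


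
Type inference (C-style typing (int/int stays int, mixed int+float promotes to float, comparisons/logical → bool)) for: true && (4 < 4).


Operand types: bool && bool
Rule: logical operators take bool operands and yield bool
Result type: bool


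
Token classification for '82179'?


Pattern: digits only
Type: INTEGER_LITERAL


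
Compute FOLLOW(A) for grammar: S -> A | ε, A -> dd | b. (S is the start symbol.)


$ ∈ FOLLOW(S). For each A -> αBβ: add FIRST(β)\{ε} to FOLLOW(B); if β nullable, add FOLLOW(A).
FOLLOW(A) = {$}


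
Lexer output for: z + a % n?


Scan left to right, longest-match per lexeme
Tokens: ID(z), OP(+), ID(a), OP(%), ID(n)


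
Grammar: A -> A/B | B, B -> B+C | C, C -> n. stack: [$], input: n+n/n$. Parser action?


no handle on stack; shift 'n'
Action: shift


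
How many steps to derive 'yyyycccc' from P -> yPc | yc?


Derivation: P => yPc => yyPcc => yyyPccc => yyyycccc
Steps: 4


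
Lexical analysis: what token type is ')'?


Pattern: delimiter/punctuation
Type: PUNCTUATION


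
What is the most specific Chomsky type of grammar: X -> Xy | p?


Left-linear: every RHS is a terminal or one nonterminal followed by a terminal
Classification: Type 3 (Regular)


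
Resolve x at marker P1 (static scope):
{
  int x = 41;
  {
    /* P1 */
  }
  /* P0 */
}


P1's block does not declare x; resolves to the enclosing declaration at depth 0
x = 41


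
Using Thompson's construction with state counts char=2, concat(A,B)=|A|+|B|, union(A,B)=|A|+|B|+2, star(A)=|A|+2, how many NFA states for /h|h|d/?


Syntax tree has 3 char leaf(s), 2 union(s), 0 star(s)
chars contribute 3×2 = 6; each union adds +2; each star adds +2
Total: 6 + 4 + 0 = 10 states


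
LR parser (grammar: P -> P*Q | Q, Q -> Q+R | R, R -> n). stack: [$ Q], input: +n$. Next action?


shift '+' to continue Q -> Q+R
Action: shift


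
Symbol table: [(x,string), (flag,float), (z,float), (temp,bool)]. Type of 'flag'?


Lookup 'flag' → type float


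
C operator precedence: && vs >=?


'>=' is relational (level 7); '&&' is logical AND (level 2)
Higher level binds tighter
'>=' has higher precedence than '&&'


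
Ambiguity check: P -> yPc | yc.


balanced y^n…c^n: each string has a unique parse
Unambiguous


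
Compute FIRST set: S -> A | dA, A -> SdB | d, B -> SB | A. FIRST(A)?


Per alternative of A: FIRST(SdB) = {d}; FIRST(d) = {d}
FIRST(A) = {d}


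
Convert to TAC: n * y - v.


Break into single-operator statements:
t1 = n * y
t2 = t1 - v


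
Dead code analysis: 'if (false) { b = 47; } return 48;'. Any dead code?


condition is constant false, so the whole block is unreachable
Dead: 'if (false) { b = 47; }'


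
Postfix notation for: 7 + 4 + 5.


Left to right (same or higher precedence on left)
Postfix: 7 4 + 5 +


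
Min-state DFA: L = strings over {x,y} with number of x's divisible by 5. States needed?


Track (count of x) mod 5: states 0..4, accept at 0
Minimal DFA: 5 states


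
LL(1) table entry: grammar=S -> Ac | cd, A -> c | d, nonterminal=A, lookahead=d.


For [A, d]: 'd' ∈ FIRST(d)
Entry: A -> d


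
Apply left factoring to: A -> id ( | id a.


Common prefix: 'id'
Factored: A -> id A', A' -> ( | a


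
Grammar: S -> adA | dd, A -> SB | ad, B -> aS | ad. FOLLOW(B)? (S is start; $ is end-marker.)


$ ∈ FOLLOW(S). For each A -> αBβ: add FIRST(β)\{ε} to FOLLOW(B); if β nullable, add FOLLOW(A).
FOLLOW(B) = {$, a}


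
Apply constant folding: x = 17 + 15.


17 + 15 = 32 at compile time
Optimized: x = 32


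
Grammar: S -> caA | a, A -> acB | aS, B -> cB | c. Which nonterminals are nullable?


A nonterminal is nullable iff some alternative derives ε (directly, or every symbol in it is nullable)
Nullable: {}


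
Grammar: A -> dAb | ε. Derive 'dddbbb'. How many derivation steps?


Derivation: A => dAb => ddAbb => dddAbbb => dddbbb
Steps: 4


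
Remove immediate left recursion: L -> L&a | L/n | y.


Left-recursive alternatives: L&a, L/n; non-recursive: y
Introduce L': L -> yL', L' -> &aL' | /nL' | ε


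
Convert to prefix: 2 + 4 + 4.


left-to-right (same/higher precedence on left): tree is (+ (+ 2 4) 4)
Prefix: + + 2 4 4


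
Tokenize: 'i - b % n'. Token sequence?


Scan left to right, longest-match per lexeme
Tokens: ID(i), OP(-), ID(b), OP(%), ID(n)


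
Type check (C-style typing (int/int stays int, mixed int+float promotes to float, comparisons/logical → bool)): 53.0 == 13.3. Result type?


Operand types: float == float
Rule: comparison yields bool
Result type: bool


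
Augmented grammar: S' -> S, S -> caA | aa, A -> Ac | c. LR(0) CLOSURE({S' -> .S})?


Start: S' -> .S
For each item with dot before a nonterminal B, add B -> .γ for every B-production
Closure: [S' -> .S, S -> .caA, S -> .aa]


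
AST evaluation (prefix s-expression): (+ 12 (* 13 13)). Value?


Evaluate inner: (* 13 13) = 169
Evaluate root: (+ 12 169) = 181
Result: 181


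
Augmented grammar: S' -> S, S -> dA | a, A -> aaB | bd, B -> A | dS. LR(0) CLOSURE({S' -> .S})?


Start: S' -> .S
For each item with dot before a nonterminal B, add B -> .γ for every B-production
Closure: [S' -> .S, S -> .dA, S -> .a]


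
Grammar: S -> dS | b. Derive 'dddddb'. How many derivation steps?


Derivation: S => dS => ddS => dddS => ddddS => dddddS => dddddb
Steps: 6


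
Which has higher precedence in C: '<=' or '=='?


'<=' is relational (level 7); '==' is equality (level 6)
Higher level binds tighter
'<=' has higher precedence than '=='


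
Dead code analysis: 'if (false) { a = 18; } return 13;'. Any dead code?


condition is constant false, so the whole block is unreachable
Dead: 'if (false) { a = 18; }'


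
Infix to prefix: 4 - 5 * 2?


'*' binds tighter: tree is (- 4 (* 5 2))
Prefix: - 4 * 5 2


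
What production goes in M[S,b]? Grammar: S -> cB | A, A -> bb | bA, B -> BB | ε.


For [S, b]: 'b' ∈ FIRST(A)
Entry: S -> A


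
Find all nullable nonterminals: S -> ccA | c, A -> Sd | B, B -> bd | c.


A nonterminal is nullable iff some alternative derives ε (directly, or every symbol in it is nullable)
Nullable: {}


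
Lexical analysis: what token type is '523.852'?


Pattern: digits with a decimal point
Type: FLOAT_LITERAL


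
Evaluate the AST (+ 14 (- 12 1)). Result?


Evaluate inner: (- 12 1) = 11
Evaluate root: (+ 14 11) = 25
Result: 25


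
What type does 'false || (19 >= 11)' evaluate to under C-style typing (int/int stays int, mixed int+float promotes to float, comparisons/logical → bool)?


Operand types: bool || bool
Rule: logical operators take bool operands and yield bool
Result type: bool


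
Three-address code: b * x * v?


Break into single-operator statements:
t1 = b * x
t2 = t1 * v


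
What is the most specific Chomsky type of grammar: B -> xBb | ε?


Single nonterminal LHS, but x^n b^n is not regular
Classification: Type 2 (Context-Free)


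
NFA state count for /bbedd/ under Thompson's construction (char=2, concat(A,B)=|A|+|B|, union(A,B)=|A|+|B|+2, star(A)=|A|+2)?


Syntax tree has 5 char leaf(s), 0 union(s), 0 star(s)
chars contribute 5×2 = 10; each union adds +2; each star adds +2
Total: 10 + 0 + 0 = 10 states


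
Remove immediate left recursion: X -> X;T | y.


Left-recursive alternatives: X;T; non-recursive: y
Introduce X': X -> yX', X' -> ;TX' | ε


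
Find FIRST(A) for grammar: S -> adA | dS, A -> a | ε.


Per alternative of A: FIRST(a) = {a}; FIRST(ε) = {ε}
FIRST(A) = {a, ε}


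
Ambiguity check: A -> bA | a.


right-linear, alternatives start with distinct terminals 'b' vs 'a': unique leftmost derivation
Unambiguous


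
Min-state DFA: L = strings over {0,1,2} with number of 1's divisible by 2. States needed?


Track (count of 1) mod 2: states 0..1, accept at 0
Minimal DFA: 2 states


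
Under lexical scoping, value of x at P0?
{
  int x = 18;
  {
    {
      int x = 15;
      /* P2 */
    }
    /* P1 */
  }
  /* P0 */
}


x declared in the same block as P0
x = 18


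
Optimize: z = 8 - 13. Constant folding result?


8 - 13 = -5 at compile time
Optimized: z = -5


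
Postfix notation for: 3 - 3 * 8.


* has higher precedence, evaluate 3*8 first
Postfix: 3 3 8 * -


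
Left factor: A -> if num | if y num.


Common prefix: 'if'
Factored: A -> if A', A' -> num | y num


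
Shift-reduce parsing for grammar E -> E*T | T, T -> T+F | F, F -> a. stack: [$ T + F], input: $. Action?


handle 'T+F' on top
Action: reduce (T -> T+F)


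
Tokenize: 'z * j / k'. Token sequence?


Scan left to right, longest-match per lexeme
Tokens: ID(z), OP(*), ID(j), OP(/), ID(k)


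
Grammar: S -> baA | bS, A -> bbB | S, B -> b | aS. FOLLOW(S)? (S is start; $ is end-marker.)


$ ∈ FOLLOW(S). For each A -> αBβ: add FIRST(β)\{ε} to FOLLOW(B); if β nullable, add FOLLOW(A).
FOLLOW(S) = {$}


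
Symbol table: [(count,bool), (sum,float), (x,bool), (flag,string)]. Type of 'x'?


Lookup 'x' → type bool


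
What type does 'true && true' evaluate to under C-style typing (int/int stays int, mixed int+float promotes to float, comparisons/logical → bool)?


Operand types: bool && bool
Rule: logical operators take bool operands and yield bool
Result type: bool


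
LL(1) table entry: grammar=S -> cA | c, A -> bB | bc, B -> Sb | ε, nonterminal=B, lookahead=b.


For [B, b]: ε is nullable and 'b' ∈ FOLLOW(B)
Entry: B -> ε


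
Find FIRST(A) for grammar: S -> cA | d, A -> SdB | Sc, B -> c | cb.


Per alternative of A: FIRST(SdB) = {c, d}; FIRST(Sc) = {c, d}
FIRST(A) = {c, d}


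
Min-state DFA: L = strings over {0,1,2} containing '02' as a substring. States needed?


KMP-style automaton: 2 progress states + 1 absorbing accept = 3
Minimal DFA: 3 states


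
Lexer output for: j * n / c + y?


Scan left to right, longest-match per lexeme
Tokens: ID(j), OP(*), ID(n), OP(/), ID(c), OP(+), ID(y)


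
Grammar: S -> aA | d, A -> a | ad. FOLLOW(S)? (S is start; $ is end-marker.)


$ ∈ FOLLOW(S). For each A -> αBβ: add FIRST(β)\{ε} to FOLLOW(B); if β nullable, add FOLLOW(A).
FOLLOW(S) = {$}


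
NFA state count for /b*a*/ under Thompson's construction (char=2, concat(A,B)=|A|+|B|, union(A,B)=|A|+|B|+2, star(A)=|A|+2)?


Syntax tree has 2 char leaf(s), 0 union(s), 2 star(s)
chars contribute 2×2 = 4; each union adds +2; each star adds +2
Total: 4 + 0 + 4 = 8 states


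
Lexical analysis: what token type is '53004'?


Pattern: digits only
Type: INTEGER_LITERAL


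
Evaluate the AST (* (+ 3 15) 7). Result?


Evaluate inner: (+ 3 15) = 18
Evaluate root: (* 18 7) = 126
Result: 126


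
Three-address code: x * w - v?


Break into single-operator statements:
t1 = x * w
t2 = t1 - v


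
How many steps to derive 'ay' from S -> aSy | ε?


Derivation: S => aSy => ay
Steps: 2


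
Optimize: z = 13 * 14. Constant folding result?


13 * 14 = 182 at compile time
Optimized: z = 182


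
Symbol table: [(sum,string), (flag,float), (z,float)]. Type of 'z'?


Lookup 'z' → type float


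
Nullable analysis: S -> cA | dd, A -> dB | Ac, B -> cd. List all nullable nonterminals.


A nonterminal is nullable iff some alternative derives ε (directly, or every symbol in it is nullable)
Nullable: {}


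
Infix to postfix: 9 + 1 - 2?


Left to right (same or higher precedence on left)
Postfix: 9 1 + 2 -


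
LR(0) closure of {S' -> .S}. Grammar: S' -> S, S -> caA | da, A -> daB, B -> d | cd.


Start: S' -> .S
For each item with dot before a nonterminal B, add B -> .γ for every B-production
Closure: [S' -> .S, S -> .caA, S -> .da]


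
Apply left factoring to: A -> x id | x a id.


Common prefix: 'x'
Factored: A -> x A', A' -> id | a id


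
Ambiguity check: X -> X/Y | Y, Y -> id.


precedence layered via separate nonterminal Y: deterministic
Unambiguous


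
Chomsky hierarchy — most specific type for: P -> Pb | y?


Left-linear: every RHS is a terminal or one nonterminal followed by a terminal
Classification: Type 3 (Regular)


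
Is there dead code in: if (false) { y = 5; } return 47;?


condition is constant false, so the whole block is unreachable
Dead: 'if (false) { y = 5; }'


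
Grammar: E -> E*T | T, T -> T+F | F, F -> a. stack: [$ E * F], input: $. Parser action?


'F' (not preceded by T+) is the handle for T -> F
Action: reduce (T -> F)


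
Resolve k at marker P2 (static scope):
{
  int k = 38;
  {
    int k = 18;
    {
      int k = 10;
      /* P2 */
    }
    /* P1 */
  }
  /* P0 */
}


k declared in the same block as P2
k = 10


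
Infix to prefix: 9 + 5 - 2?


left-to-right (same/higher precedence on left): tree is (- (+ 9 5) 2)
Prefix: - + 9 5 2


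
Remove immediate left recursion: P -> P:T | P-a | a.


Left-recursive alternatives: P:T, P-a; non-recursive: a
Introduce P': P -> aP', P' -> :TP' | -aP' | ε


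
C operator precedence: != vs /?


'/' is multiplicative (level 10); '!=' is equality (level 6)
Higher level binds tighter
'/' has higher precedence than '!='


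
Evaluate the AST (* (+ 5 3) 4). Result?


Evaluate inner: (+ 5 3) = 8
Evaluate root: (* 8 4) = 32
Result: 32


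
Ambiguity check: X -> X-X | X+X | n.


'n-n+n' has two parse trees (no precedence encoded between - and +)
Ambiguous


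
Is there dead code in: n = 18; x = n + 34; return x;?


n is read by x's definition; x is returned
No dead code


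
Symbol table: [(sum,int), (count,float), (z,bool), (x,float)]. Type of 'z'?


Lookup 'z' → type bool


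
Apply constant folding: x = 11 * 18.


11 * 18 = 198 at compile time
Optimized: x = 198


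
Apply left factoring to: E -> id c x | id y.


Common prefix: 'id'
Factored: E -> id E', E' -> c x | y


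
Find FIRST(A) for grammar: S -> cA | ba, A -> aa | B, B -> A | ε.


Per alternative of A: FIRST(aa) = {a}; FIRST(B) = {a, ε}
FIRST(A) = {a, ε}


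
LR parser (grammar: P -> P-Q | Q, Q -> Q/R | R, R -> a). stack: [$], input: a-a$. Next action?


no handle on stack; shift 'a'
Action: shift


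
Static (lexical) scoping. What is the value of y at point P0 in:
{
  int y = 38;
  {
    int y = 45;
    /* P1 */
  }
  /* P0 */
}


y declared in the same block as P0
y = 38


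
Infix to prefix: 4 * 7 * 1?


left-to-right (same/higher precedence on left): tree is (* (* 4 7) 1)
Prefix: * * 4 7 1


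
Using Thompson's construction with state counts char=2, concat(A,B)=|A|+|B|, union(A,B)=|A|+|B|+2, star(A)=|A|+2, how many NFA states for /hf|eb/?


Syntax tree has 4 char leaf(s), 1 union(s), 0 star(s)
chars contribute 4×2 = 8; each union adds +2; each star adds +2
Total: 8 + 2 + 0 = 10 states


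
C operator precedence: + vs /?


'/' is multiplicative (level 10); '+' is additive (level 9)
Higher level binds tighter
'/' has higher precedence than '+'


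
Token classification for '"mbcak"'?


Pattern: double-quoted sequence
Type: STRING_LITERAL


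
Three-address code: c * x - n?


Break into single-operator statements:
t1 = c * x
t2 = t1 - n


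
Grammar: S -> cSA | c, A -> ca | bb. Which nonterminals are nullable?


A nonterminal is nullable iff some alternative derives ε (directly, or every symbol in it is nullable)
Nullable: {}


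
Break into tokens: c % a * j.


Scan left to right, longest-match per lexeme
Tokens: ID(c), OP(%), ID(a), OP(*), ID(j)


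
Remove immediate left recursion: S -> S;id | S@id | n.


Left-recursive alternatives: S;id, S@id; non-recursive: n
Introduce S': S -> nS', S' -> ;idS' | @idS' | ε


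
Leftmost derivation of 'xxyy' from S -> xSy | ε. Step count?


Derivation: S => xSy => xxSyy => xxyy
Steps: 3


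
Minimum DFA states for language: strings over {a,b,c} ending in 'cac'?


Track the longest suffix of input matching a prefix of 'cac': 4 classes (prefixes of length 0..3)
Minimal DFA: 4 states


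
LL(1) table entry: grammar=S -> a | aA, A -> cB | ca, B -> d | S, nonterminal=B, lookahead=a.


For [B, a]: 'a' ∈ FIRST(S)
Entry: B -> S


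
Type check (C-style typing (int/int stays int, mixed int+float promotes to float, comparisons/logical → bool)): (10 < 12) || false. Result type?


Operand types: bool || bool
Rule: logical operators take bool operands and yield bool
Result type: bool


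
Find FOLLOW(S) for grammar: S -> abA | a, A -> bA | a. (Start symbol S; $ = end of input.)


$ ∈ FOLLOW(S). For each A -> αBβ: add FIRST(β)\{ε} to FOLLOW(B); if β nullable, add FOLLOW(A).
FOLLOW(S) = {$}
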